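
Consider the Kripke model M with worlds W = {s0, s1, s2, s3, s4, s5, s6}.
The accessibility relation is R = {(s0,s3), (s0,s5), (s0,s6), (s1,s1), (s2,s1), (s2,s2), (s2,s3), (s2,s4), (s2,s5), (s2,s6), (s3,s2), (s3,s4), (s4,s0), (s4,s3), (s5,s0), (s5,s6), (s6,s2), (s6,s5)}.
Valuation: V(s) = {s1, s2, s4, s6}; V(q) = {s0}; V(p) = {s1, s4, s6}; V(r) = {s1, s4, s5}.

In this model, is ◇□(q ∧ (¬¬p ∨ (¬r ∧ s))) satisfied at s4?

No

At s4: ◇□(q ∧ (¬¬p ∨ (¬r ∧ s))) requires □(q ∧ (¬¬p ∨ (¬r ∧ s))) at some successor in {s0, s3}.
  At s0: □(q ∧ (¬¬p ∨ (¬r ∧ s))) is false.
  At s3: □(q ∧ (¬¬p ∨ (¬r ∧ s))) is false.
So ◇□(q ∧ (¬¬p ∨ (¬r ∧ s))) is false at s4.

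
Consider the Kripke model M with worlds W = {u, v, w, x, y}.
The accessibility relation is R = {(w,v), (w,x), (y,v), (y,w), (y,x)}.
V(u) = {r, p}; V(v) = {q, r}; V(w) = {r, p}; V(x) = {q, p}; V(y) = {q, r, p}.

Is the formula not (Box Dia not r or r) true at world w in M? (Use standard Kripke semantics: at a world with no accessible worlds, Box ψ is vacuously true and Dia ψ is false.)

No

Recall that Box ψ holds at a world iff ψ holds at every accessible world, and Dia ψ holds iff ψ holds at some accessible world.
At w: Box Dia not r or r is true, so not (Box Dia not r or r) is false.
  At w: Box Dia not r is false, r is true, so Box Dia not r or r is true.
    At w: Box Dia not r requires Dia not r at every successor {v, x}.
      Dia not r fails at v, so Box Dia not r is false at w.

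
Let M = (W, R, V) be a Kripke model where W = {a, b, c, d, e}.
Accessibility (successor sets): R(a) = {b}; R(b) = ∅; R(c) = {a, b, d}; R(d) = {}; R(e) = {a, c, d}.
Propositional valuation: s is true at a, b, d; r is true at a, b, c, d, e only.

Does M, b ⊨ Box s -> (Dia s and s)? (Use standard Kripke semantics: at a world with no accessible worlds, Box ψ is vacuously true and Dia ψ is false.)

At b: Box s is true, Dia s and s is false, so Box s -> (Dia s and s) is false.
  At b: no accessible worlds, so Box s holds vacuously.
  At b: Dia s is false, s is true, so Dia s and s is false.
    At b: no accessible worlds, so Dia s is false.

No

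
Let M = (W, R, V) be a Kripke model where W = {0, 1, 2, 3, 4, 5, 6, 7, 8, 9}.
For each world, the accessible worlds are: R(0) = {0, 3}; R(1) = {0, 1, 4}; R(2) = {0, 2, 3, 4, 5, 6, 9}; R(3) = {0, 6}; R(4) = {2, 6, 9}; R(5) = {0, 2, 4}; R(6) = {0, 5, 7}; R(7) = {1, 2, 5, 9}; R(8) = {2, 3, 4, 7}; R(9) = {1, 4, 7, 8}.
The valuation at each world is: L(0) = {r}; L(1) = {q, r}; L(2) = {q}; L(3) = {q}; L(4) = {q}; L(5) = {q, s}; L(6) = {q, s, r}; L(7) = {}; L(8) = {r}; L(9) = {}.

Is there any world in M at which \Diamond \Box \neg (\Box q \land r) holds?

Recall that \Box ψ holds at a world iff ψ holds at every accessible world, and \Diamond ψ holds iff ψ holds at some accessible world.
Let φ = \Diamond \Box \neg (\Box q \land r). Evaluate φ at each world:
  0 (successors {0, 3}): φ is true.
  1 (successors {0, 1, 4}): φ is true.
  2 (successors {0, 2, 3, 4, 5, 6, 9}): φ is true.
  3 (successors {0, 6}): φ is true.
  4 (successors {2, 6, 9}): φ is true.
  5 (successors {0, 2, 4}): φ is true.
  6 (successors {0, 5, 7}): φ is true.
  7 (successors {1, 2, 5, 9}): φ is true.
  8 (successors {2, 3, 4, 7}): φ is true.
  9 (successors {1, 4, 7, 8}): φ is true.
Detail at 0 (witness):
  At 0: \Diamond \Box \neg (\Box q \land r) requires \Box \neg (\Box q \land r) at some successor in {0, 3}.
    \Box \neg (\Box q \land r) holds at 0, so \Diamond \Box \neg (\Box q \land r) is true at 0.
      At 0: \Box \neg (\Box q \land r) requires \neg (\Box q \land r) at every successor {0, 3}.
        At 0: \neg (\Box q \land r) is true.
        At 3: \neg (\Box q \land r) is true.
      So \Box \neg (\Box q \land r) is true at 0.

Yes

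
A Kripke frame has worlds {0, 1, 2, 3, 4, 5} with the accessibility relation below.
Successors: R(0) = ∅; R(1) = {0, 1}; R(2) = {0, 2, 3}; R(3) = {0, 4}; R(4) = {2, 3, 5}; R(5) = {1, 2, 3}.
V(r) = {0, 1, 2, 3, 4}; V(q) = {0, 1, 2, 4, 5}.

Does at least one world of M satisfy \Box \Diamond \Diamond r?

Yes

Let φ = \Box \Diamond \Diamond r. Evaluate φ at each world:
  0 (successors ∅): φ is true.
  1 (successors {0, 1}): φ is false.
  2 (successors {0, 2, 3}): φ is false.
  3 (successors {0, 4}): φ is false.
  4 (successors {2, 3, 5}): φ is true.
  5 (successors {1, 2, 3}): φ is true.
Detail at 0 (witness):
  At 0: no accessible worlds, so \Box \Diamond \Diamond r holds vacuously.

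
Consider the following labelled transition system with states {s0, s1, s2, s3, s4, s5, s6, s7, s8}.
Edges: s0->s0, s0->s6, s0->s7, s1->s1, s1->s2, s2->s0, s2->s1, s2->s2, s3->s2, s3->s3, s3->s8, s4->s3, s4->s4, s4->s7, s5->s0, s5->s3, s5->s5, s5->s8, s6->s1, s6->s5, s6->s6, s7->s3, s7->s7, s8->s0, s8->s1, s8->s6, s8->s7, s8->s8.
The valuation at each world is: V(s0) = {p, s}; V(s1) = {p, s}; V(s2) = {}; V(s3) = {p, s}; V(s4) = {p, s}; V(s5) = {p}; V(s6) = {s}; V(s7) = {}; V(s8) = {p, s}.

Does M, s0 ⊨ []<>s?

Yes

At s0: []<>s requires <>s at every successor {s0, s6, s7}.
    At s0: <>s requires s at some successor in {s0, s6, s7}.
      s holds at s0, so <>s is true at s0.
    At s6: <>s requires s at some successor in {s1, s5, s6}.
      s holds at s1, so <>s is true at s6.
    At s7: <>s requires s at some successor in {s3, s7}.
      s holds at s3, so <>s is true at s7.
So []<>s is true at s0.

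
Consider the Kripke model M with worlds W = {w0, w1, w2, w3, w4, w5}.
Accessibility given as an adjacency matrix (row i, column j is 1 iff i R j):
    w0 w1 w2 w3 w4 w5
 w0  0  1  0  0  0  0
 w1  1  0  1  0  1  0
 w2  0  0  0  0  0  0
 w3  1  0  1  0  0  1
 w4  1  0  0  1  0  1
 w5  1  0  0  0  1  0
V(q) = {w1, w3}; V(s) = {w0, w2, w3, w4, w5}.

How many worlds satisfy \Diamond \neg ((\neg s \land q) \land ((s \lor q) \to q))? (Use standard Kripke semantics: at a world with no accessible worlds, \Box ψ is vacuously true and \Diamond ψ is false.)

4

Recall that \Diamond ψ holds at a world iff ψ holds at some accessible world.
Let φ = \Diamond \neg ((\neg s \land q) \land ((s \lor q) \to q)). Evaluate φ at each world:
  w0 (successors {w1}): φ is false.
  w1 (successors {w0, w2, w4}): φ is true.
  w2 (successors ∅): φ is false.
  w3 (successors {w0, w2, w5}): φ is true.
  w4 (successors {w0, w3, w5}): φ is true.
  w5 (successors {w0, w4}): φ is true.
For instance, at w3:
  At w3: \Diamond \neg ((\neg s \land q) \land ((s \lor q) \to q)) requires \neg ((\neg s \land q) \land ((s \lor q) \to q)) at some successor in {w0, w2, w5}.
    \neg ((\neg s \land q) \land ((s \lor q) \to q)) holds at w0, so \Diamond \neg ((\neg s \land q) \land ((s \lor q) \to q)) is true at w3.
Satisfying worlds: {w1, w3, w4, w5}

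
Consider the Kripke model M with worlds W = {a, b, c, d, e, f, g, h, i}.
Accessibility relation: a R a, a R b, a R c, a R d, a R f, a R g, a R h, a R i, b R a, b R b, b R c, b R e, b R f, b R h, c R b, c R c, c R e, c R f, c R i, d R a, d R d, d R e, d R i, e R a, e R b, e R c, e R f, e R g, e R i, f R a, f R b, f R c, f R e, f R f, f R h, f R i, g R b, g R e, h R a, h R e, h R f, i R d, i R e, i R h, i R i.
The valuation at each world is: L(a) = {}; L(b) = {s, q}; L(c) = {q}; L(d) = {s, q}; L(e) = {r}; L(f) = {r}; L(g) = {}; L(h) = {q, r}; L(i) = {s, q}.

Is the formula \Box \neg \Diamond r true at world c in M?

No

At c: \Box \neg \Diamond r requires \neg \Diamond r at every successor {b, c, e, f, i}.
  \neg \Diamond r fails at b, so \Box \neg \Diamond r is false at c.
    At b: \Diamond r is true, so \neg \Diamond r is false.
      At b: \Diamond r requires r at some successor in {a, b, c, e, f, h}.
        r holds at e, so \Diamond r is true at b.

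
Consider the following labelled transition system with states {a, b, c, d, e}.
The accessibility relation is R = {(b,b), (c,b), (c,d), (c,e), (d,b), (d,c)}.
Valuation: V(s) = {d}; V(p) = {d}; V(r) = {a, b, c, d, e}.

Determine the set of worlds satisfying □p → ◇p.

b, c, d

Let φ = □p → ◇p. Evaluate φ at each world:
  a (successors ∅): φ is false.
  b (successors {b}): φ is true.
  c (successors {b, d, e}): φ is true.
  d (successors {b, c}): φ is true.
  e (successors ∅): φ is false.
For instance, at c:
  At c: □p is false, ◇p is true, so □p → ◇p is true.
    At c: □p requires p at every successor {b, d, e}.
      p fails at b, so □p is false at c.
    At c: ◇p requires p at some successor in {b, d, e}.
      p holds at d, so ◇p is true at c.
Satisfying worlds: {b, c, d}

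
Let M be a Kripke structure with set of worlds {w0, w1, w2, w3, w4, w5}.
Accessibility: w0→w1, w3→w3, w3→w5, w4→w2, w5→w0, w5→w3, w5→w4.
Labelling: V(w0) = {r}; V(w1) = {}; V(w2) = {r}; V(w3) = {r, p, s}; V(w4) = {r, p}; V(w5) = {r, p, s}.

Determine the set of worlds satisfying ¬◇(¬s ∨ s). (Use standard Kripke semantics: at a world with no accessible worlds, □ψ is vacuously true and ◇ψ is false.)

w1, w2

Let φ = ¬◇(¬s ∨ s). Evaluate φ at each world:
  w0 (successors {w1}): φ is false.
  w1 (successors ∅): φ is true.
  w2 (successors ∅): φ is true.
  w3 (successors {w3, w5}): φ is false.
  w4 (successors {w2}): φ is false.
  w5 (successors {w0, w3, w4}): φ is false.
For instance, at w5:
  At w5: ◇(¬s ∨ s) is true, so ¬◇(¬s ∨ s) is false.
    At w5: ◇(¬s ∨ s) requires ¬s ∨ s at some successor in {w0, w3, w4}.
      ¬s ∨ s holds at w0, so ◇(¬s ∨ s) is true at w5.
Satisfying worlds: {w1, w2}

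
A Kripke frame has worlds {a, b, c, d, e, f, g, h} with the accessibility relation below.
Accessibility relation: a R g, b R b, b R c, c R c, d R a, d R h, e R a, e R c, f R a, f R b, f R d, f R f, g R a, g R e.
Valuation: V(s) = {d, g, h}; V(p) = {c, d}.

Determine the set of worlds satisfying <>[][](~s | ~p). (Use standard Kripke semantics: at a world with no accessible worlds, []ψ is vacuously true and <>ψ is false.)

Recall that []ψ holds at a world iff ψ holds at every accessible world, and <>ψ holds iff ψ holds at some accessible world.
Let φ = <>[][](~s | ~p). Evaluate φ at each world:
  a (successors {g}): φ is true.
  b (successors {b, c}): φ is true.
  c (successors {c}): φ is true.
  d (successors {a, h}): φ is true.
  e (successors {a, c}): φ is true.
  f (successors {a, b, d, f}): φ is true.
  g (successors {a, e}): φ is true.
  h (successors ∅): φ is false.
For instance, at c:
  At c: <>[][](~s | ~p) requires [][](~s | ~p) at some successor in {c}.
    [][](~s | ~p) holds at c, so <>[][](~s | ~p) is true at c.
      At c: [][](~s | ~p) requires [](~s | ~p) at every successor {c}.
        At c: [](~s | ~p) is true.
      So [][](~s | ~p) is true at c.
Satisfying worlds: {a, b, c, d, e, f, g}

a, b, c, d, e, f, g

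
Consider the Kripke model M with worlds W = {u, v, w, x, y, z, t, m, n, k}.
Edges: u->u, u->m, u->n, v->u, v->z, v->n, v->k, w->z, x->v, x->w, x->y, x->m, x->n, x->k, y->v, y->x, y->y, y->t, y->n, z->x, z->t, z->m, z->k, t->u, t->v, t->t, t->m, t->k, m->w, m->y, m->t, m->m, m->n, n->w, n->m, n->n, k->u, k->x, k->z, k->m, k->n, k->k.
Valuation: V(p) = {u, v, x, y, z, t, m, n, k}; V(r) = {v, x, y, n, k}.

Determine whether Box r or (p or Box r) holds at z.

Yes

Recall that Box ψ holds at a world iff ψ holds at every accessible world, and Dia ψ holds iff ψ holds at some accessible world.
At z: Box r is false, p or Box r is true, so Box r or (p or Box r) is true.
  At z: Box r requires r at every successor {x, t, m, k}.
    r fails at t, so Box r is false at z.
  At z: p is true, Box r is false, so p or Box r is true.
    At z: Box r requires r at every successor {x, t, m, k}.
      r fails at t, so Box r is false at z.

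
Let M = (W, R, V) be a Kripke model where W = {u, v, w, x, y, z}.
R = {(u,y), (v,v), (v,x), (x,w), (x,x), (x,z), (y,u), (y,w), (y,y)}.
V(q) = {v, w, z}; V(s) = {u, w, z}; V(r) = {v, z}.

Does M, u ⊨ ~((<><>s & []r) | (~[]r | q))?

At u: (<><>s & []r) | (~[]r | q) is true, so ~((<><>s & []r) | (~[]r | q)) is false.
  At u: <><>s & []r is false, ~[]r | q is true, so (<><>s & []r) | (~[]r | q) is true.
    At u: <><>s is true, []r is false, so <><>s & []r is false.
      At u: <><>s requires <>s at some successor in {y}.
        <>s holds at y, so <><>s is true at u.
      At u: []r requires r at every successor {y}.
        r fails at y, so []r is false at u.
    At u: ~[]r is true, q is false, so ~[]r | q is true.
      At u: []r is false, so ~[]r is true.

No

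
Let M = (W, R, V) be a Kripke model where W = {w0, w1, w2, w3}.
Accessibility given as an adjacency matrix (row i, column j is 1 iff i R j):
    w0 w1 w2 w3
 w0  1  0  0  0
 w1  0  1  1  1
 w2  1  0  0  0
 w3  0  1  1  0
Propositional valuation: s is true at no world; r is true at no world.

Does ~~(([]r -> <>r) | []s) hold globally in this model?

Let φ = ~~(([]r -> <>r) | []s). Evaluate φ at each world:
  w0 (successors {w0}): φ is true.
  w1 (successors {w1, w2, w3}): φ is true.
  w2 (successors {w0}): φ is true.
  w3 (successors {w1, w2}): φ is true.
For instance, at w1:
  At w1: ~(([]r -> <>r) | []s) is false, so ~~(([]r -> <>r) | []s) is true.
    At w1: ([]r -> <>r) | []s is true, so ~(([]r -> <>r) | []s) is false.
      At w1: []r -> <>r is true, []s is false, so ([]r -> <>r) | []s is true.

Yes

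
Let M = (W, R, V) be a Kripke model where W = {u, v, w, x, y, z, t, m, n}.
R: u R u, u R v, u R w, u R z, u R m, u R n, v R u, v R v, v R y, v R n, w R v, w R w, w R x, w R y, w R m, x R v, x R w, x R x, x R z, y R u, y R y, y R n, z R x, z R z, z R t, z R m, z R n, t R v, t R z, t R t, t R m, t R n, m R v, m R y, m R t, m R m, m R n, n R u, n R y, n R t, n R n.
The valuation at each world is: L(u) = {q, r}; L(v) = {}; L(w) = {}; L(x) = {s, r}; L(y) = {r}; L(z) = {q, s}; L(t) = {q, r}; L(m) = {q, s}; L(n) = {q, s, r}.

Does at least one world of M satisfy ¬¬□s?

Let φ = ¬¬□s. Evaluate φ at each world:
  u (successors {u, v, w, z, m, n}): φ is false.
  v (successors {u, v, y, n}): φ is false.
  w (successors {v, w, x, y, m}): φ is false.
  x (successors {v, w, x, z}): φ is false.
  y (successors {u, y, n}): φ is false.
  z (successors {x, z, t, m, n}): φ is false.
  t (successors {v, z, t, m, n}): φ is false.
  m (successors {v, y, t, m, n}): φ is false.
  n (successors {u, y, t, n}): φ is false.
For instance, at t:
  At t: ¬□s is true, so ¬¬□s is false.
    At t: □s is false, so ¬□s is true.
      At t: □s requires s at every successor {v, z, t, m, n}.
        s fails at v, so □s is false at t.

No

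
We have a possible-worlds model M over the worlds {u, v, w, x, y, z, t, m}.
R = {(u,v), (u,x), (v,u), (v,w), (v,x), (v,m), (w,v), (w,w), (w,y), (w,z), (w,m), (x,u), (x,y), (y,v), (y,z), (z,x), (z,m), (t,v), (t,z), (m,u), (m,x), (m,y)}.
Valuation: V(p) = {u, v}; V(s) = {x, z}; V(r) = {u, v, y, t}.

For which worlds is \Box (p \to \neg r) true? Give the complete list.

Let φ = \Box (p \to \neg r). Evaluate φ at each world:
  u (successors {v, x}): φ is false.
  v (successors {u, w, x, m}): φ is false.
  w (successors {v, w, y, z, m}): φ is false.
  x (successors {u, y}): φ is false.
  y (successors {v, z}): φ is false.
  z (successors {x, m}): φ is true.
  t (successors {v, z}): φ is false.
  m (successors {u, x, y}): φ is false.
For instance, at y:
  At y: \Box (p \to \neg r) requires p \to \neg r at every successor {v, z}.
    p \to \neg r fails at v, so \Box (p \to \neg r) is false at y.
Satisfying worlds: {z}

z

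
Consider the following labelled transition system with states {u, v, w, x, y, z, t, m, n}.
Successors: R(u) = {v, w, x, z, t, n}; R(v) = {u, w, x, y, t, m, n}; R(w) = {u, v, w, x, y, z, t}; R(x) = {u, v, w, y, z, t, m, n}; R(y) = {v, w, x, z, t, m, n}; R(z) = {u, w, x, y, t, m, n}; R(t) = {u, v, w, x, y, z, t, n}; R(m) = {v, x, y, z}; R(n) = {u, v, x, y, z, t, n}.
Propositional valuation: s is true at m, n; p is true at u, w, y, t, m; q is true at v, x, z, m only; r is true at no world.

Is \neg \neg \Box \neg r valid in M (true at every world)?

Yes

Let φ = \neg \neg \Box \neg r. Evaluate φ at each world:
  u (successors {v, w, x, z, t, n}): φ is true.
  v (successors {u, w, x, y, t, m, n}): φ is true.
  w (successors {u, v, w, x, y, z, t}): φ is true.
  x (successors {u, v, w, y, z, t, m, n}): φ is true.
  y (successors {v, w, x, z, t, m, n}): φ is true.
  z (successors {u, w, x, y, t, m, n}): φ is true.
  t (successors {u, v, w, x, y, z, t, n}): φ is true.
  m (successors {v, x, y, z}): φ is true.
  n (successors {u, v, x, y, z, t, n}): φ is true.
For instance, at y:
  At y: \neg \Box \neg r is false, so \neg \neg \Box \neg r is true.
    At y: \Box \neg r is true, so \neg \Box \neg r is false.
      At y: \Box \neg r requires \neg r at every successor {v, w, x, z, t, m, n}.
        At v: \neg r is true.
        At w: \neg r is true.
        At x: \neg r is true.
        At z: \neg r is true.
        At t: \neg r is true.
        At m: \neg r is true.
        At n: \neg r is true.
      So \Box \neg r is true at y.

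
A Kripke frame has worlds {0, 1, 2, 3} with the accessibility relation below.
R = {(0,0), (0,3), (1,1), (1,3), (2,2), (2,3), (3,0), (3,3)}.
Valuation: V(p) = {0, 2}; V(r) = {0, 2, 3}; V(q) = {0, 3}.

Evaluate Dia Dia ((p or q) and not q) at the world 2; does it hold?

Yes

At 2: Dia Dia ((p or q) and not q) requires Dia ((p or q) and not q) at some successor in {2, 3}.
  Dia ((p or q) and not q) holds at 2, so Dia Dia ((p or q) and not q) is true at 2.
    At 2: Dia ((p or q) and not q) requires (p or q) and not q at some successor in {2, 3}.
      (p or q) and not q holds at 2, so Dia ((p or q) and not q) is true at 2.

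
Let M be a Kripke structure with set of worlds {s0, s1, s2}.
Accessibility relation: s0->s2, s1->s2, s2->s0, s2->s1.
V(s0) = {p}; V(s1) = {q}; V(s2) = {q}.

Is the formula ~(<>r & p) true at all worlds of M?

Let φ = ~(<>r & p). Evaluate φ at each world:
  s0 (successors {s2}): φ is true.
  s1 (successors {s2}): φ is true.
  s2 (successors {s0, s1}): φ is true.
For instance, at s0:
  At s0: <>r & p is false, so ~(<>r & p) is true.
    At s0: <>r is false, p is true, so <>r & p is false.
      At s0: <>r requires r at some successor in {s2}.
        At s2: r is false.
      So <>r is false at s0.

Yes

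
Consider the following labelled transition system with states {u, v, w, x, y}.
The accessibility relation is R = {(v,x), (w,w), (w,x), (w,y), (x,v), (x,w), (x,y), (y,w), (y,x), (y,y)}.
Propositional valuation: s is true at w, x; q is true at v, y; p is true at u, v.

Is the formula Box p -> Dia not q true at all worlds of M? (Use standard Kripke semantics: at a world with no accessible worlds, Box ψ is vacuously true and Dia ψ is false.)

Let φ = Box p -> Dia not q. Evaluate φ at each world:
  u (successors ∅): φ is false.
  v (successors {x}): φ is true.
  w (successors {w, x, y}): φ is true.
  x (successors {v, w, y}): φ is true.
  y (successors {w, x, y}): φ is true.
Detail at u (counterexample):
  At u: Box p is true, Dia not q is false, so Box p -> Dia not q is false.
    At u: no accessible worlds, so Box p holds vacuously.
    At u: no accessible worlds, so Dia not q is false.

No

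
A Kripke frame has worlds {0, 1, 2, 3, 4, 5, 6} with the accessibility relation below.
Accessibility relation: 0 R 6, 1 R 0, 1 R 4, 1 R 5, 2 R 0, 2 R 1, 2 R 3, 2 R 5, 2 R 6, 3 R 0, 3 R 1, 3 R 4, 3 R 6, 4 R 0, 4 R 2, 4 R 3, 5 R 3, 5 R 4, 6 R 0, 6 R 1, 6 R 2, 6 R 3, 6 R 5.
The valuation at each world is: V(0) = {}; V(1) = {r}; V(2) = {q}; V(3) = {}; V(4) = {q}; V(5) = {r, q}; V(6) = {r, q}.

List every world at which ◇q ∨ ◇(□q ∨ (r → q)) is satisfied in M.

0, 1, 2, 3, 4, 5, 6

Let φ = ◇q ∨ ◇(□q ∨ (r → q)). Evaluate φ at each world:
  0 (successors {6}): φ is true.
  1 (successors {0, 4, 5}): φ is true.
  2 (successors {0, 1, 3, 5, 6}): φ is true.
  3 (successors {0, 1, 4, 6}): φ is true.
  4 (successors {0, 2, 3}): φ is true.
  5 (successors {3, 4}): φ is true.
  6 (successors {0, 1, 2, 3, 5}): φ is true.
For instance, at 5:
  At 5: ◇q is true, ◇(□q ∨ (r → q)) is true, so ◇q ∨ ◇(□q ∨ (r → q)) is true.
    At 5: ◇q requires q at some successor in {3, 4}.
      q holds at 4, so ◇q is true at 5.
    At 5: ◇(□q ∨ (r → q)) requires □q ∨ (r → q) at some successor in {3, 4}.
      □q ∨ (r → q) holds at 3, so ◇(□q ∨ (r → q)) is true at 5.
Satisfying worlds: {0, 1, 2, 3, 4, 5, 6}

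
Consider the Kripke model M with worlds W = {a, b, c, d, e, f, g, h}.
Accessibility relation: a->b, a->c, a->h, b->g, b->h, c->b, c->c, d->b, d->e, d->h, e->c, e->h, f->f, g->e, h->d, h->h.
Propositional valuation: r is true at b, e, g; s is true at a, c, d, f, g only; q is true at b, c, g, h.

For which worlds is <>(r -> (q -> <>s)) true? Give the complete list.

Recall that <>ψ holds at a world iff ψ holds at some accessible world.
Let φ = <>(r -> (q -> <>s)). Evaluate φ at each world:
  a (successors {b, c, h}): φ is true.
  b (successors {g, h}): φ is true.
  c (successors {b, c}): φ is true.
  d (successors {b, e, h}): φ is true.
  e (successors {c, h}): φ is true.
  f (successors {f}): φ is true.
  g (successors {e}): φ is true.
  h (successors {d, h}): φ is true.
For instance, at h:
  At h: <>(r -> (q -> <>s)) requires r -> (q -> <>s) at some successor in {d, h}.
    r -> (q -> <>s) holds at d, so <>(r -> (q -> <>s)) is true at h.
      At d: r is false, q -> <>s is true, so r -> (q -> <>s) is true.
Satisfying worlds: {a, b, c, d, e, f, g, h}

a, b, c, d, e, f, g, h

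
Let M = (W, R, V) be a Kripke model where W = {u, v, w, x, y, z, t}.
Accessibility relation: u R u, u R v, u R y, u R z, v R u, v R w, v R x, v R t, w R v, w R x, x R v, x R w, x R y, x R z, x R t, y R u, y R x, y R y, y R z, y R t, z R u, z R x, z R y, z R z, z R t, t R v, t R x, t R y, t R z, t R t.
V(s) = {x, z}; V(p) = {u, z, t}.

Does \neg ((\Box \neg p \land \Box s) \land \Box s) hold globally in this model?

Yes

Let φ = \neg ((\Box \neg p \land \Box s) \land \Box s). Evaluate φ at each world:
  u (successors {u, v, y, z}): φ is true.
  v (successors {u, w, x, t}): φ is true.
  w (successors {v, x}): φ is true.
  x (successors {v, w, y, z, t}): φ is true.
  y (successors {u, x, y, z, t}): φ is true.
  z (successors {u, x, y, z, t}): φ is true.
  t (successors {v, x, y, z, t}): φ is true.
For instance, at z:
  At z: (\Box \neg p \land \Box s) \land \Box s is false, so \neg ((\Box \neg p \land \Box s) \land \Box s) is true.
    At z: \Box \neg p \land \Box s is false, \Box s is false, so (\Box \neg p \land \Box s) \land \Box s is false.
      At z: \Box \neg p is false, \Box s is false, so \Box \neg p \land \Box s is false.
      At z: \Box s requires s at every successor {u, x, y, z, t}.
        s fails at u, so \Box s is false at z.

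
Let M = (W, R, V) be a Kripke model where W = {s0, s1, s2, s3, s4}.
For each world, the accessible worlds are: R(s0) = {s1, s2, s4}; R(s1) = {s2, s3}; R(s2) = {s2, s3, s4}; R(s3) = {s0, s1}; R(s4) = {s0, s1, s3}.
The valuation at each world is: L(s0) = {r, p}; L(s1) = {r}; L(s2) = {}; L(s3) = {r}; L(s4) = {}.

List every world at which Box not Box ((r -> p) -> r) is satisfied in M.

Recall that Box ψ holds at a world iff ψ holds at every accessible world, and Dia ψ holds iff ψ holds at some accessible world.
Let φ = Box not Box ((r -> p) -> r). Evaluate φ at each world:
  s0 (successors {s1, s2, s4}): φ is false.
  s1 (successors {s2, s3}): φ is false.
  s2 (successors {s2, s3, s4}): φ is false.
  s3 (successors {s0, s1}): φ is true.
  s4 (successors {s0, s1, s3}): φ is false.
For instance, at s3:
  At s3: Box not Box ((r -> p) -> r) requires not Box ((r -> p) -> r) at every successor {s0, s1}.
      At s0: Box ((r -> p) -> r) is false, so not Box ((r -> p) -> r) is true.
      At s1: Box ((r -> p) -> r) is false, so not Box ((r -> p) -> r) is true.
  So Box not Box ((r -> p) -> r) is true at s3.
Satisfying worlds: {s3}

s3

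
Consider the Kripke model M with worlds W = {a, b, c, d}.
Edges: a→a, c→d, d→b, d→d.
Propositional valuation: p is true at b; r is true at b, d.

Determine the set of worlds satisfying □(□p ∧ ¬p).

Let φ = □(□p ∧ ¬p). Evaluate φ at each world:
  a (successors {a}): φ is false.
  b (successors ∅): φ is true.
  c (successors {d}): φ is false.
  d (successors {b, d}): φ is false.
For instance, at d:
  At d: □(□p ∧ ¬p) requires □p ∧ ¬p at every successor {b, d}.
    □p ∧ ¬p fails at b, so □(□p ∧ ¬p) is false at d.
      At b: □p is true, ¬p is false, so □p ∧ ¬p is false.
Satisfying worlds: {b}

b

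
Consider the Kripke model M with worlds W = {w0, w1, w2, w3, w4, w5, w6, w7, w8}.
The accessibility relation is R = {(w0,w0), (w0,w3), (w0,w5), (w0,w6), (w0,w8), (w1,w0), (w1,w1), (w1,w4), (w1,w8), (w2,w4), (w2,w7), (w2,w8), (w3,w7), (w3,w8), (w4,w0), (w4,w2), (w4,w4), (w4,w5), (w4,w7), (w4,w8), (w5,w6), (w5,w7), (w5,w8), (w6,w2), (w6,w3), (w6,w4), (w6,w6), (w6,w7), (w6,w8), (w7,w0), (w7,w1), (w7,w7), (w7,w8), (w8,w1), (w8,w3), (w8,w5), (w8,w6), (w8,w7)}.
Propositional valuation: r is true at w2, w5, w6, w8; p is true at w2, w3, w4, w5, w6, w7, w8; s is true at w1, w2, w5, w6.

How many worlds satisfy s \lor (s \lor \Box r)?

Recall that \Box ψ holds at a world iff ψ holds at every accessible world, and \Diamond ψ holds iff ψ holds at some accessible world.
Let φ = s \lor (s \lor \Box r). Evaluate φ at each world:
  w0 (successors {w0, w3, w5, w6, w8}): φ is false.
  w1 (successors {w0, w1, w4, w8}): φ is true.
  w2 (successors {w4, w7, w8}): φ is true.
  w3 (successors {w7, w8}): φ is false.
  w4 (successors {w0, w2, w4, w5, w7, w8}): φ is false.
  w5 (successors {w6, w7, w8}): φ is true.
  w6 (successors {w2, w3, w4, w6, w7, w8}): φ is true.
  w7 (successors {w0, w1, w7, w8}): φ is false.
  w8 (successors {w1, w3, w5, w6, w7}): φ is false.
For instance, at w0:
  At w0: s is false, s \lor \Box r is false, so s \lor (s \lor \Box r) is false.
    At w0: s is false, \Box r is false, so s \lor \Box r is false.
      At w0: \Box r requires r at every successor {w0, w3, w5, w6, w8}.
        r fails at w0, so \Box r is false at w0.
Satisfying worlds: {w1, w2, w5, w6}

4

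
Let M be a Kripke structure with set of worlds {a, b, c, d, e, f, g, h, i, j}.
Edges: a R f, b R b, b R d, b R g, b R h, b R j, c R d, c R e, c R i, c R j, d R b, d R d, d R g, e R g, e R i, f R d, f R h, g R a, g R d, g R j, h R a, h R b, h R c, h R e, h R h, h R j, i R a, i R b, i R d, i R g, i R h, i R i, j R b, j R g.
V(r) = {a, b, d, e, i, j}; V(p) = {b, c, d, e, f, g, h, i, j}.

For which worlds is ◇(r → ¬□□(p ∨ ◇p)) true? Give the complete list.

a, b, d, e, f, h, i, j

Let φ = ◇(r → ¬□□(p ∨ ◇p)). Evaluate φ at each world:
  a (successors {f}): φ is true.
  b (successors {b, d, g, h, j}): φ is true.
  c (successors {d, e, i, j}): φ is false.
  d (successors {b, d, g}): φ is true.
  e (successors {g, i}): φ is true.
  f (successors {d, h}): φ is true.
  g (successors {a, d, j}): φ is false.
  h (successors {a, b, c, e, h, j}): φ is true.
  i (successors {a, b, d, g, h, i}): φ is true.
  j (successors {b, g}): φ is true.
For instance, at e:
  At e: ◇(r → ¬□□(p ∨ ◇p)) requires r → ¬□□(p ∨ ◇p) at some successor in {g, i}.
    r → ¬□□(p ∨ ◇p) holds at g, so ◇(r → ¬□□(p ∨ ◇p)) is true at e.
      At g: r is false, ¬□□(p ∨ ◇p) is false, so r → ¬□□(p ∨ ◇p) is true.
Satisfying worlds: {a, b, d, e, f, h, i, j}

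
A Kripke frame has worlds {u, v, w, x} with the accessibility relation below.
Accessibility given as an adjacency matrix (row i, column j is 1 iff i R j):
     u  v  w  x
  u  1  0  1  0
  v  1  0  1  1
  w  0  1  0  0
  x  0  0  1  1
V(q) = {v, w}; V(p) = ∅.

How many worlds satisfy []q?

Let φ = []q. Evaluate φ at each world:
  u (successors {u, w}): φ is false.
  v (successors {u, w, x}): φ is false.
  w (successors {v}): φ is true.
  x (successors {w, x}): φ is false.
For instance, at w:
  At w: []q requires q at every successor {v}.
    At v: q is true.
  So []q is true at w.
Satisfying worlds: {w}

1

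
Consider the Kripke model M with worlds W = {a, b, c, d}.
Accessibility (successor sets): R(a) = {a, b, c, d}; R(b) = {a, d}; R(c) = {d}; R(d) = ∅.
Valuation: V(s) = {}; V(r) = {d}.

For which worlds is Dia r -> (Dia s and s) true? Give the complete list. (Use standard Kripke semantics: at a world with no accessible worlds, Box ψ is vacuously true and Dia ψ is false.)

Recall that Dia ψ holds at a world iff ψ holds at some accessible world.
Let φ = Dia r -> (Dia s and s). Evaluate φ at each world:
  a (successors {a, b, c, d}): φ is false.
  b (successors {a, d}): φ is false.
  c (successors {d}): φ is false.
  d (successors ∅): φ is true.
For instance, at a:
  At a: Dia r is true, Dia s and s is false, so Dia r -> (Dia s and s) is false.
    At a: Dia r requires r at some successor in {a, b, c, d}.
      r holds at d, so Dia r is true at a.
    At a: Dia s is false, s is false, so Dia s and s is false.
      At a: Dia s requires s at some successor in {a, b, c, d}.
        At a: s is false.
        At b: s is false.
        At c: s is false.
        At d: s is false.
      So Dia s is false at a.
Satisfying worlds: {d}

d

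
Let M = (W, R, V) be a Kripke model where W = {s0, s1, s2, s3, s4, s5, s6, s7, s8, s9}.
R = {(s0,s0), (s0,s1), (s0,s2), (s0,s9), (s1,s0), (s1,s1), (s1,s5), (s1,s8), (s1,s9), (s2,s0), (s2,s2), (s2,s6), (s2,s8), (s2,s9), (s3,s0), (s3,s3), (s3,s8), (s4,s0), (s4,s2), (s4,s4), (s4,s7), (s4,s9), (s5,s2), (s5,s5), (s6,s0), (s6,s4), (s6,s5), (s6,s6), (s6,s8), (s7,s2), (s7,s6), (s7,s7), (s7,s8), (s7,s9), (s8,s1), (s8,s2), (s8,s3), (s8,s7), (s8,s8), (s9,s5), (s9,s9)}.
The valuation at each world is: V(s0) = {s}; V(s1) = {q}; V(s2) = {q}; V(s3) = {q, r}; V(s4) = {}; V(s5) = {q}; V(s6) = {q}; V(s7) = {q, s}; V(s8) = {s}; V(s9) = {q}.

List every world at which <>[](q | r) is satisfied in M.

Let φ = <>[](q | r). Evaluate φ at each world:
  s0 (successors {s0, s1, s2, s9}): φ is true.
  s1 (successors {s0, s1, s5, s8, s9}): φ is true.
  s2 (successors {s0, s2, s6, s8, s9}): φ is true.
  s3 (successors {s0, s3, s8}): φ is false.
  s4 (successors {s0, s2, s4, s7, s9}): φ is true.
  s5 (successors {s2, s5}): φ is true.
  s6 (successors {s0, s4, s5, s6, s8}): φ is true.
  s7 (successors {s2, s6, s7, s8, s9}): φ is true.
  s8 (successors {s1, s2, s3, s7, s8}): φ is false.
  s9 (successors {s5, s9}): φ is true.
For instance, at s7:
  At s7: <>[](q | r) requires [](q | r) at some successor in {s2, s6, s7, s8, s9}.
    [](q | r) holds at s9, so <>[](q | r) is true at s7.
      At s9: [](q | r) requires q | r at every successor {s5, s9}.
        At s5: q | r is true.
        At s9: q | r is true.
      So [](q | r) is true at s9.
Satisfying worlds: {s0, s1, s2, s4, s5, s6, s7, s9}

s0, s1, s2, s4, s5, s6, s7, s9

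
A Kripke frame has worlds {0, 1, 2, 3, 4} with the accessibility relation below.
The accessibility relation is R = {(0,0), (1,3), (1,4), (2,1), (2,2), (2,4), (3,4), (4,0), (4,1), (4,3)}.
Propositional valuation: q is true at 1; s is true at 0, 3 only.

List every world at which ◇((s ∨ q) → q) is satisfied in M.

Recall that ◇ψ holds at a world iff ψ holds at some accessible world.
Let φ = ◇((s ∨ q) → q). Evaluate φ at each world:
  0 (successors {0}): φ is false.
  1 (successors {3, 4}): φ is true.
  2 (successors {1, 2, 4}): φ is true.
  3 (successors {4}): φ is true.
  4 (successors {0, 1, 3}): φ is true.
For instance, at 0:
  At 0: ◇((s ∨ q) → q) requires (s ∨ q) → q at some successor in {0}.
    At 0: (s ∨ q) → q is false.
  So ◇((s ∨ q) → q) is false at 0.
Satisfying worlds: {1, 2, 3, 4}

1, 2, 3, 4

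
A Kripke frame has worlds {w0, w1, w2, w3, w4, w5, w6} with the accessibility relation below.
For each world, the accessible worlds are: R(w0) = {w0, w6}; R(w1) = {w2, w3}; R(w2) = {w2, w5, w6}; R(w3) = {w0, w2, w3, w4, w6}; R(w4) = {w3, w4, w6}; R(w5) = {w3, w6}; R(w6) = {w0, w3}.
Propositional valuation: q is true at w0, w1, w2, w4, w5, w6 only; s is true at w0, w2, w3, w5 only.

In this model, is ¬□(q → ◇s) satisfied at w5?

At w5: □(q → ◇s) is true, so ¬□(q → ◇s) is false.
  At w5: □(q → ◇s) requires q → ◇s at every successor {w3, w6}.
      At w3: q is false, ◇s is true, so q → ◇s is true.
      At w6: q is true, ◇s is true, so q → ◇s is true.
  So □(q → ◇s) is true at w5.

No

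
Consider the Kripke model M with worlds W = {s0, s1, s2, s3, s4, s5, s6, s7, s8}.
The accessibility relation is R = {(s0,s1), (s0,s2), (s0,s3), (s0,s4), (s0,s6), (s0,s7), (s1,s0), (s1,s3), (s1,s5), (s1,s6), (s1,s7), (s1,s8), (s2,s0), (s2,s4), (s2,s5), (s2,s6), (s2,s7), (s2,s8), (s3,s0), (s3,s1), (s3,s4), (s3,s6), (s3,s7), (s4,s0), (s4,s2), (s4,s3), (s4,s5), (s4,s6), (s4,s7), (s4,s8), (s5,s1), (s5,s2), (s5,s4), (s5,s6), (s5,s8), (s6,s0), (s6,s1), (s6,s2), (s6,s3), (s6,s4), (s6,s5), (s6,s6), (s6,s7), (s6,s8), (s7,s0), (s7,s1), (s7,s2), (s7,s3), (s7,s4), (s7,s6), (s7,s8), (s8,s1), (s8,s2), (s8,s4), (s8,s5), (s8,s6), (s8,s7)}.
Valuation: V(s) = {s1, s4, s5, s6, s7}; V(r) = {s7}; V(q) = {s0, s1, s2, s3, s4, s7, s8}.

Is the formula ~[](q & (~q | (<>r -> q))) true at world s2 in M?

At s2: [](q & (~q | (<>r -> q))) is false, so ~[](q & (~q | (<>r -> q))) is true.
  At s2: [](q & (~q | (<>r -> q))) requires q & (~q | (<>r -> q)) at every successor {s0, s4, s5, s6, s7, s8}.
    q & (~q | (<>r -> q)) fails at s5, so [](q & (~q | (<>r -> q))) is false at s2.
      At s5: q is false, ~q | (<>r -> q) is true, so q & (~q | (<>r -> q)) is false.

Yes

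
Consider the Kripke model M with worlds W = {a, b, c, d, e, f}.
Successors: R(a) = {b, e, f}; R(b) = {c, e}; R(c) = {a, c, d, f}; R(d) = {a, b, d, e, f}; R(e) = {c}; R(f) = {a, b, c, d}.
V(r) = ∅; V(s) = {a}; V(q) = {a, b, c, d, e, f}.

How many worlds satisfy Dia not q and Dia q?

Let φ = Dia not q and Dia q. Evaluate φ at each world:
  a (successors {b, e, f}): φ is false.
  b (successors {c, e}): φ is false.
  c (successors {a, c, d, f}): φ is false.
  d (successors {a, b, d, e, f}): φ is false.
  e (successors {c}): φ is false.
  f (successors {a, b, c, d}): φ is false.
For instance, at a:
  At a: Dia not q is false, Dia q is true, so Dia not q and Dia q is false.
    At a: Dia not q requires not q at some successor in {b, e, f}.
      At b: not q is false.
      At e: not q is false.
      At f: not q is false.
    So Dia not q is false at a.
    At a: Dia q requires q at some successor in {b, e, f}.
      q holds at b, so Dia q is true at a.
Satisfying worlds: none.

0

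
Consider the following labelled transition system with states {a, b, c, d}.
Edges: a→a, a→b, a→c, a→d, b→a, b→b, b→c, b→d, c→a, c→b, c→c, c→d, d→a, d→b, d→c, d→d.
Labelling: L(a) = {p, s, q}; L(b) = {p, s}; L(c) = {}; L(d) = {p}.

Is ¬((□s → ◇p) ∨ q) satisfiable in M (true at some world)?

No

Let φ = ¬((□s → ◇p) ∨ q). Evaluate φ at each world:
  a (successors {a, b, c, d}): φ is false.
  b (successors {a, b, c, d}): φ is false.
  c (successors {a, b, c, d}): φ is false.
  d (successors {a, b, c, d}): φ is false.
For instance, at d:
  At d: (□s → ◇p) ∨ q is true, so ¬((□s → ◇p) ∨ q) is false.
    At d: □s → ◇p is true, q is false, so (□s → ◇p) ∨ q is true.
      At d: □s is false, ◇p is true, so □s → ◇p is true.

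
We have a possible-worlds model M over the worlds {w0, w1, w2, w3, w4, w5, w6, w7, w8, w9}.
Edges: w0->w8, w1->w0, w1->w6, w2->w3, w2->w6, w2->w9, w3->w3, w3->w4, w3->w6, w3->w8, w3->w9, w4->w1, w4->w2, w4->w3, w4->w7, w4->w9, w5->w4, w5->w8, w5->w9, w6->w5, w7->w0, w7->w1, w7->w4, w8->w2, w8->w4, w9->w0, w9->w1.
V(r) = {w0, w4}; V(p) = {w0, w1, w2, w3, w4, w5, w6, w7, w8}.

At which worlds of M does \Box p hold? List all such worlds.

w0, w1, w6, w7, w8, w9

Let φ = \Box p. Evaluate φ at each world:
  w0 (successors {w8}): φ is true.
  w1 (successors {w0, w6}): φ is true.
  w2 (successors {w3, w6, w9}): φ is false.
  w3 (successors {w3, w4, w6, w8, w9}): φ is false.
  w4 (successors {w1, w2, w3, w7, w9}): φ is false.
  w5 (successors {w4, w8, w9}): φ is false.
  w6 (successors {w5}): φ is true.
  w7 (successors {w0, w1, w4}): φ is true.
  w8 (successors {w2, w4}): φ is true.
  w9 (successors {w0, w1}): φ is true.
For instance, at w0:
  At w0: \Box p requires p at every successor {w8}.
    At w8: p is true.
  So \Box p is true at w0.
Satisfying worlds: {w0, w1, w6, w7, w8, w9}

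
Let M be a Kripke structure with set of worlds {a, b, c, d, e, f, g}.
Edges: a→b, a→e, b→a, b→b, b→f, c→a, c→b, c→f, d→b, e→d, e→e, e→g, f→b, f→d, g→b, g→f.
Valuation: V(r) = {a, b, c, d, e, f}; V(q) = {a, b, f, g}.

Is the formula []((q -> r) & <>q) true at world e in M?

No

At e: []((q -> r) & <>q) requires (q -> r) & <>q at every successor {d, e, g}.
  (q -> r) & <>q fails at g, so []((q -> r) & <>q) is false at e.
    At g: q -> r is false, <>q is true, so (q -> r) & <>q is false.
      At g: <>q requires q at some successor in {b, f}.
        q holds at b, so <>q is true at g.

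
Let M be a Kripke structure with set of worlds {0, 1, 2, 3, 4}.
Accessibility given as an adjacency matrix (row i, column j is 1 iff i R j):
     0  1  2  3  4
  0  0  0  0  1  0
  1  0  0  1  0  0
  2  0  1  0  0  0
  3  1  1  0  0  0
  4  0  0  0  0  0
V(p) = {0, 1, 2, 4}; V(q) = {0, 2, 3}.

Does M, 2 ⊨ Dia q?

No

At 2: Dia q requires q at some successor in {1}.
  At 1: q is false.
So Dia q is false at 2.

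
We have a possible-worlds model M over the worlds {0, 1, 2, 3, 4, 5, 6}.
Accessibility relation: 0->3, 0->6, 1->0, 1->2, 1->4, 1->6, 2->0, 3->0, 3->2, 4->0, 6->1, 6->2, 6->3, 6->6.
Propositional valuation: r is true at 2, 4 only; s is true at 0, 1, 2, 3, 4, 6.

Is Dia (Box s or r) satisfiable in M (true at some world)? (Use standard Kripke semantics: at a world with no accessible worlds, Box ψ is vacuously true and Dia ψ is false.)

Yes

Let φ = Dia (Box s or r). Evaluate φ at each world:
  0 (successors {3, 6}): φ is true.
  1 (successors {0, 2, 4, 6}): φ is true.
  2 (successors {0}): φ is true.
  3 (successors {0, 2}): φ is true.
  4 (successors {0}): φ is true.
  5 (successors ∅): φ is false.
  6 (successors {1, 2, 3, 6}): φ is true.
Detail at 0 (witness):
  At 0: Dia (Box s or r) requires Box s or r at some successor in {3, 6}.
    Box s or r holds at 3, so Dia (Box s or r) is true at 0.
      At 3: Box s is true, r is false, so Box s or r is true.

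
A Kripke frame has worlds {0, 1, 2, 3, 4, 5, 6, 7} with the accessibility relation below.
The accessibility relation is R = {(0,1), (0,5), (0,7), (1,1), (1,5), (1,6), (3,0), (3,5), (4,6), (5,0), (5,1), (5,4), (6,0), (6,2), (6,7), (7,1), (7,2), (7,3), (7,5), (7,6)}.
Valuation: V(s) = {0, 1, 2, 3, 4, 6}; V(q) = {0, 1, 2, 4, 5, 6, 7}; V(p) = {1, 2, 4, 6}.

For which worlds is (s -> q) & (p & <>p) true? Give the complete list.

Let φ = (s -> q) & (p & <>p). Evaluate φ at each world:
  0 (successors {1, 5, 7}): φ is false.
  1 (successors {1, 5, 6}): φ is true.
  2 (successors ∅): φ is false.
  3 (successors {0, 5}): φ is false.
  4 (successors {6}): φ is true.
  5 (successors {0, 1, 4}): φ is false.
  6 (successors {0, 2, 7}): φ is true.
  7 (successors {1, 2, 3, 5, 6}): φ is false.
For instance, at 1:
  At 1: s -> q is true, p & <>p is true, so (s -> q) & (p & <>p) is true.
    At 1: p is true, <>p is true, so p & <>p is true.
      At 1: <>p requires p at some successor in {1, 5, 6}.
        p holds at 1, so <>p is true at 1.
Satisfying worlds: {1, 4, 6}

1, 4, 6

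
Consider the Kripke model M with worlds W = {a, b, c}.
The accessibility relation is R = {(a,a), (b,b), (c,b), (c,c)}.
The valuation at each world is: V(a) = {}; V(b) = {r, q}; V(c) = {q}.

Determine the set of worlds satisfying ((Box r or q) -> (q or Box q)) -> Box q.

b, c

Let φ = ((Box r or q) -> (q or Box q)) -> Box q. Evaluate φ at each world:
  a (successors {a}): φ is false.
  b (successors {b}): φ is true.
  c (successors {b, c}): φ is true.
For instance, at a:
  At a: (Box r or q) -> (q or Box q) is true, Box q is false, so ((Box r or q) -> (q or Box q)) -> Box q is false.
    At a: Box r or q is false, q or Box q is false, so (Box r or q) -> (q or Box q) is true.
      At a: Box r is false, q is false, so Box r or q is false.
      At a: q is false, Box q is false, so q or Box q is false.
    At a: Box q requires q at every successor {a}.
      q fails at a, so Box q is false at a.
Satisfying worlds: {b, c}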